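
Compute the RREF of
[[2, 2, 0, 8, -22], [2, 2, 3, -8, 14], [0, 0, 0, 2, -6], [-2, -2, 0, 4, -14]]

[[1, 1, 0, 0, 1], [0, 0, 1, 0, -4], [0, 0, 0, 1, -3], [0, 0, 0, 0, 0]]

ρ1 → 1/2·ρ1
  [  1   1  0   4  -11 ]
  [  2   2  3  -8   14 ]
  [  0   0  0   2   -6 ]
  [ -2  -2  0   4  -14 ]
ρ2 → ρ2 − 2·ρ1
  [  1   1  0    4  -11 ]
  [  0   0  3  -16   36 ]
  [  0   0  0    2   -6 ]
  [ -2  -2  0    4  -14 ]
ρ4 → ρ4 + 2·ρ1
  [ 1  1  0    4  -11 ]
  [ 0  0  3  -16   36 ]
  [ 0  0  0    2   -6 ]
  [ 0  0  0   12  -36 ]
ρ2 → 1/3·ρ2
  [ 1  1  0      4  -11 ]
  [ 0  0  1  -16/3   12 ]
  [ 0  0  0      2   -6 ]
  [ 0  0  0     12  -36 ]
ρ3 → 1/2·ρ3
  [ 1  1  0      4  -11 ]
  [ 0  0  1  -16/3   12 ]
  [ 0  0  0      1   -3 ]
  [ 0  0  0     12  -36 ]
ρ4 → ρ4 − 12·ρ3
  [ 1  1  0      4  -11 ]
  [ 0  0  1  -16/3   12 ]
  [ 0  0  0      1   -3 ]
  [ 0  0  0      0    0 ]
ρ2 → ρ2 + 16/3·ρ3
  [ 1  1  0  4  -11 ]
  [ 0  0  1  0   -4 ]
  [ 0  0  0  1   -3 ]
  [ 0  0  0  0    0 ]
ρ1 → ρ1 − 4·ρ3
  [ 1  1  0  0   1 ]
  [ 0  0  1  0  -4 ]
  [ 0  0  0  1  -3 ]
  [ 0  0  0  0   0 ]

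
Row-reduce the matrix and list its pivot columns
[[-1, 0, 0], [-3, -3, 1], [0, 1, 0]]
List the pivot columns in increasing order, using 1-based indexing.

1, 2, 3

ρ1 := -1·ρ1
  [  1   0  0 ]
  [ -3  -3  1 ]
  [  0   1  0 ]
ρ2 := ρ2 + 3·ρ1
  [ 1   0  0 ]
  [ 0  -3  1 ]
  [ 0   1  0 ]
ρ2 := -1/3·ρ2
  [ 1  0     0 ]
  [ 0  1  -1/3 ]
  [ 0  1     0 ]
ρ3 := ρ3 − ρ2
  [ 1  0     0 ]
  [ 0  1  -1/3 ]
  [ 0  0   1/3 ]
ρ3 := 3·ρ3
  [ 1  0     0 ]
  [ 0  1  -1/3 ]
  [ 0  0     1 ]
ρ2 := ρ2 + 1/3·ρ3
  [ 1  0  0 ]
  [ 0  1  0 ]
  [ 0  0  1 ]
Pivot columns are the columns containing a leading 1.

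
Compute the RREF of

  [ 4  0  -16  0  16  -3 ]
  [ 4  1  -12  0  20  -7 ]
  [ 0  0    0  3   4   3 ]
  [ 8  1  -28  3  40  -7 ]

[[1, 0, -4, 0, 4, -3/4], [0, 1, 4, 0, 4, -4], [0, 0, 0, 1, 4/3, 1], [0, 0, 0, 0, 0, 0]]

Multiply R1 by 1/4.
  [ 1  0   -4  0   4  -3/4 ]
  [ 4  1  -12  0  20    -7 ]
  [ 0  0    0  3   4     3 ]
  [ 8  1  -28  3  40    -7 ]
Subtract 4 times R1 from R2.
  [ 1  0   -4  0   4  -3/4 ]
  [ 0  1    4  0   4    -4 ]
  [ 0  0    0  3   4     3 ]
  [ 8  1  -28  3  40    -7 ]
Subtract 8 times R1 from R4.
  [ 1  0  -4  0  4  -3/4 ]
  [ 0  1   4  0  4    -4 ]
  [ 0  0   0  3  4     3 ]
  [ 0  1   4  3  8    -1 ]
Subtract R2 from R4.
  [ 1  0  -4  0  4  -3/4 ]
  [ 0  1   4  0  4    -4 ]
  [ 0  0   0  3  4     3 ]
  [ 0  0   0  3  4     3 ]
Multiply R3 by 1/3.
  [ 1  0  -4  0    4  -3/4 ]
  [ 0  1   4  0    4    -4 ]
  [ 0  0   0  1  4/3     1 ]
  [ 0  0   0  3    4     3 ]
Subtract 3 times R3 from R4.
  [ 1  0  -4  0    4  -3/4 ]
  [ 0  1   4  0    4    -4 ]
  [ 0  0   0  1  4/3     1 ]
  [ 0  0   0  0    0     0 ]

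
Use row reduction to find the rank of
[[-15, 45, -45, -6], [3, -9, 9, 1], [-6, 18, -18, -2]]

rank = 2

Multiply ρ1 by -1/15.
  [  1  -3    3  2/5 ]
  [  3  -9    9    1 ]
  [ -6  18  -18   -2 ]
Subtract 3 times ρ1 from ρ2.
  [  1  -3    3   2/5 ]
  [  0   0    0  -1/5 ]
  [ -6  18  -18    -2 ]
Add 6 times ρ1 to ρ3.
  [ 1  -3  3   2/5 ]
  [ 0   0  0  -1/5 ]
  [ 0   0  0   2/5 ]
Multiply ρ2 by -5.
  [ 1  -3  3  2/5 ]
  [ 0   0  0    1 ]
  [ 0   0  0  2/5 ]
Subtract 2/5 times ρ2 from ρ3.
  [ 1  -3  3  2/5 ]
  [ 0   0  0    1 ]
  [ 0   0  0    0 ]
Subtract 2/5 times ρ2 from ρ1.
  [ 1  -3  3  0 ]
  [ 0   0  0  1 ]
  [ 0   0  0  0 ]
The reduced form has 2 nonzero rows.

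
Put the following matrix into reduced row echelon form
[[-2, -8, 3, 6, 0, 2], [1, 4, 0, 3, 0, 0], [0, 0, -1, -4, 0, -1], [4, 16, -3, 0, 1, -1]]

[[1, 4, 0, 3, 0, 0], [0, 0, 1, 4, 0, 0], [0, 0, 0, 0, 1, 0], [0, 0, 0, 0, 0, 1]]

Multiply R1 by -1/2.
  [ 1   4  -3/2  -3  0  -1 ]
  [ 1   4     0   3  0   0 ]
  [ 0   0    -1  -4  0  -1 ]
  [ 4  16    -3   0  1  -1 ]
Subtract R1 from R2.
  [ 1   4  -3/2  -3  0  -1 ]
  [ 0   0   3/2   6  0   1 ]
  [ 0   0    -1  -4  0  -1 ]
  [ 4  16    -3   0  1  -1 ]
Subtract 4 times R1 from R4.
  [ 1  4  -3/2  -3  0  -1 ]
  [ 0  0   3/2   6  0   1 ]
  [ 0  0    -1  -4  0  -1 ]
  [ 0  0     3  12  1   3 ]
Multiply R2 by 2/3.
  [ 1  4  -3/2  -3  0   -1 ]
  [ 0  0     1   4  0  2/3 ]
  [ 0  0    -1  -4  0   -1 ]
  [ 0  0     3  12  1    3 ]
Add R2 to R3.
  [ 1  4  -3/2  -3  0    -1 ]
  [ 0  0     1   4  0   2/3 ]
  [ 0  0     0   0  0  -1/3 ]
  [ 0  0     3  12  1     3 ]
Subtract 3 times R2 from R4.
  [ 1  4  -3/2  -3  0    -1 ]
  [ 0  0     1   4  0   2/3 ]
  [ 0  0     0   0  0  -1/3 ]
  [ 0  0     0   0  1     1 ]
Swap R3 and R4.
  [ 1  4  -3/2  -3  0    -1 ]
  [ 0  0     1   4  0   2/3 ]
  [ 0  0     0   0  1     1 ]
  [ 0  0     0   0  0  -1/3 ]
Multiply R4 by -3.
  [ 1  4  -3/2  -3  0   -1 ]
  [ 0  0     1   4  0  2/3 ]
  [ 0  0     0   0  1    1 ]
  [ 0  0     0   0  0    1 ]
Subtract R4 from R3.
  [ 1  4  -3/2  -3  0   -1 ]
  [ 0  0     1   4  0  2/3 ]
  [ 0  0     0   0  1    0 ]
  [ 0  0     0   0  0    1 ]
Subtract 2/3 times R4 from R2.
  [ 1  4  -3/2  -3  0  -1 ]
  [ 0  0     1   4  0   0 ]
  [ 0  0     0   0  1   0 ]
  [ 0  0     0   0  0   1 ]
Add R4 to R1.
  [ 1  4  -3/2  -3  0  0 ]
  [ 0  0     1   4  0  0 ]
  [ 0  0     0   0  1  0 ]
  [ 0  0     0   0  0  1 ]
Add 3/2 times R2 to R1.
  [ 1  4  0  3  0  0 ]
  [ 0  0  1  4  0  0 ]
  [ 0  0  0  0  1  0 ]
  [ 0  0  0  0  0  1 ]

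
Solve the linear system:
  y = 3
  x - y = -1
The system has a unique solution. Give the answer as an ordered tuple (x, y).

(2, 3)

Form the augmented matrix and row-reduce:
  [ 0   1  |   3 ]
  [ 1  -1  |  -1 ]
Swap R1 and R2.
  [ 1  -1  |  -1 ]
  [ 0   1  |   3 ]
Add R2 to R1.
  [ 1  0  |  2 ]
  [ 0  1  |  3 ]
Reading off the last column: x = 2, y = 3.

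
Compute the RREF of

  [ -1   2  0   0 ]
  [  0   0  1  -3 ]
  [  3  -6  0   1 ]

r1 := -1·r1
  [ 1  -2  0   0 ]
  [ 0   0  1  -3 ]
  [ 3  -6  0   1 ]
r3 := r3 − 3·r1
  [ 1  -2  0   0 ]
  [ 0   0  1  -3 ]
  [ 0   0  0   1 ]
r2 := r2 + 3·r3
  [ 1  -2  0  0 ]
  [ 0   0  1  0 ]
  [ 0   0  0  1 ]

[[1, -2, 0, 0], [0, 0, 1, 0], [0, 0, 0, 1]]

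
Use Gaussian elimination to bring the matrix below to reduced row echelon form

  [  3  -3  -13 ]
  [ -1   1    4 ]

[[1, -1, 0], [0, 0, 1]]

ρ1 -> 1/3·ρ1
  [  1  -1  -13/3 ]
  [ -1   1      4 ]
ρ2 -> ρ2 + ρ1
  [ 1  -1  -13/3 ]
  [ 0   0   -1/3 ]
ρ2 -> -3·ρ2
  [ 1  -1  -13/3 ]
  [ 0   0      1 ]
ρ1 -> ρ1 + 13/3·ρ2
  [ 1  -1  0 ]
  [ 0   0  1 ]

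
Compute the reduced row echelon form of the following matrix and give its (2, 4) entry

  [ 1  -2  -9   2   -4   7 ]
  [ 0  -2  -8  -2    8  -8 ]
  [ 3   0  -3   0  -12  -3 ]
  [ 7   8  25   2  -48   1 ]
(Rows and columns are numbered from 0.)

Subtract 3 times R1 from R3.
  [ 1  -2  -9   2   -4    7 ]
  [ 0  -2  -8  -2    8   -8 ]
  [ 0   6  24  -6    0  -24 ]
  [ 7   8  25   2  -48    1 ]
Subtract 7 times R1 from R4.
  [ 1  -2  -9    2   -4    7 ]
  [ 0  -2  -8   -2    8   -8 ]
  [ 0   6  24   -6    0  -24 ]
  [ 0  22  88  -12  -20  -48 ]
Multiply R2 by -1/2.
  [ 1  -2  -9    2   -4    7 ]
  [ 0   1   4    1   -4    4 ]
  [ 0   6  24   -6    0  -24 ]
  [ 0  22  88  -12  -20  -48 ]
Subtract 6 times R2 from R3.
  [ 1  -2  -9    2   -4    7 ]
  [ 0   1   4    1   -4    4 ]
  [ 0   0   0  -12   24  -48 ]
  [ 0  22  88  -12  -20  -48 ]
Subtract 22 times R2 from R4.
  [ 1  -2  -9    2  -4     7 ]
  [ 0   1   4    1  -4     4 ]
  [ 0   0   0  -12  24   -48 ]
  [ 0   0   0  -34  68  -136 ]
Multiply R3 by -1/12.
  [ 1  -2  -9    2  -4     7 ]
  [ 0   1   4    1  -4     4 ]
  [ 0   0   0    1  -2     4 ]
  [ 0   0   0  -34  68  -136 ]
Add 34 times R3 to R4.
  [ 1  -2  -9  2  -4  7 ]
  [ 0   1   4  1  -4  4 ]
  [ 0   0   0  1  -2  4 ]
  [ 0   0   0  0   0  0 ]
Subtract R3 from R2.
  [ 1  -2  -9  2  -4  7 ]
  [ 0   1   4  0  -2  0 ]
  [ 0   0   0  1  -2  4 ]
  [ 0   0   0  0   0  0 ]
Subtract 2 times R3 from R1.
  [ 1  -2  -9  0   0  -1 ]
  [ 0   1   4  0  -2   0 ]
  [ 0   0   0  1  -2   4 ]
  [ 0   0   0  0   0   0 ]
Add 2 times R2 to R1.
  [ 1  0  -1  0  -4  -1 ]
  [ 0  1   4  0  -2   0 ]
  [ 0  0   0  1  -2   4 ]
  [ 0  0   0  0   0   0 ]

-2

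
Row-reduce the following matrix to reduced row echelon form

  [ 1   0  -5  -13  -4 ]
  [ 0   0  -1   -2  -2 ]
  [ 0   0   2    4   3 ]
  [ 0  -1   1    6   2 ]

r2 ↔ r4
  [ 1   0  -5  -13  -4 ]
  [ 0  -1   1    6   2 ]
  [ 0   0   2    4   3 ]
  [ 0   0  -1   -2  -2 ]
r2 → -1·r2
  [ 1  0  -5  -13  -4 ]
  [ 0  1  -1   -6  -2 ]
  [ 0  0   2    4   3 ]
  [ 0  0  -1   -2  -2 ]
r3 → 1/2·r3
  [ 1  0  -5  -13   -4 ]
  [ 0  1  -1   -6   -2 ]
  [ 0  0   1    2  3/2 ]
  [ 0  0  -1   -2   -2 ]
r4 → r4 + r3
  [ 1  0  -5  -13    -4 ]
  [ 0  1  -1   -6    -2 ]
  [ 0  0   1    2   3/2 ]
  [ 0  0   0    0  -1/2 ]
r4 → -2·r4
  [ 1  0  -5  -13   -4 ]
  [ 0  1  -1   -6   -2 ]
  [ 0  0   1    2  3/2 ]
  [ 0  0   0    0    1 ]
r3 → r3 − 3/2·r4
  [ 1  0  -5  -13  -4 ]
  [ 0  1  -1   -6  -2 ]
  [ 0  0   1    2   0 ]
  [ 0  0   0    0   1 ]
r2 → r2 + 2·r4
  [ 1  0  -5  -13  -4 ]
  [ 0  1  -1   -6   0 ]
  [ 0  0   1    2   0 ]
  [ 0  0   0    0   1 ]
r1 → r1 + 4·r4
  [ 1  0  -5  -13  0 ]
  [ 0  1  -1   -6  0 ]
  [ 0  0   1    2  0 ]
  [ 0  0   0    0  1 ]
r2 → r2 + r3
  [ 1  0  -5  -13  0 ]
  [ 0  1   0   -4  0 ]
  [ 0  0   1    2  0 ]
  [ 0  0   0    0  1 ]
r1 → r1 + 5·r3
  [ 1  0  0  -3  0 ]
  [ 0  1  0  -4  0 ]
  [ 0  0  1   2  0 ]
  [ 0  0  0   0  1 ]

[[1, 0, 0, -3, 0], [0, 1, 0, -4, 0], [0, 0, 1, 2, 0], [0, 0, 0, 0, 1]]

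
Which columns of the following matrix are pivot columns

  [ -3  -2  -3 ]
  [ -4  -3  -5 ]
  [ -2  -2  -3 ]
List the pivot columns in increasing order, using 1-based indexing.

Multiply r1 by -1/3.
Add 4 times r1 to r2.
Add 2 times r1 to r3.
Multiply r2 by -3.
Add 2/3 times r2 to r3.
Subtract 3 times r3 from r2.
Subtract r3 from r1.
Subtract 2/3 times r2 from r1.
Pivot columns are the columns containing a leading 1.

1, 2, 3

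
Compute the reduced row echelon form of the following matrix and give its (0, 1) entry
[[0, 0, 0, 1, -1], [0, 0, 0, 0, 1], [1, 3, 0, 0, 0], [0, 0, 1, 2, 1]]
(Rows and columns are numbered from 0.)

3

ρ1 <-> ρ3
  [ 1  3  0  0   0 ]
  [ 0  0  0  0   1 ]
  [ 0  0  0  1  -1 ]
  [ 0  0  1  2   1 ]
ρ2 <-> ρ4
  [ 1  3  0  0   0 ]
  [ 0  0  1  2   1 ]
  [ 0  0  0  1  -1 ]
  [ 0  0  0  0   1 ]
ρ3 → ρ3 + ρ4
  [ 1  3  0  0  0 ]
  [ 0  0  1  2  1 ]
  [ 0  0  0  1  0 ]
  [ 0  0  0  0  1 ]
ρ2 → ρ2 − ρ4
  [ 1  3  0  0  0 ]
  [ 0  0  1  2  0 ]
  [ 0  0  0  1  0 ]
  [ 0  0  0  0  1 ]
ρ2 → ρ2 − 2·ρ3
  [ 1  3  0  0  0 ]
  [ 0  0  1  0  0 ]
  [ 0  0  0  1  0 ]
  [ 0  0  0  0  1 ]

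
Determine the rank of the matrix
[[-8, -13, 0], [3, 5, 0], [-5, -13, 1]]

r1 ← -1/8·r1
r2 ← r2 − 3·r1
r3 ← r3 + 5·r1
r2 ← 8·r2
r3 ← r3 + 39/8·r2
r1 ← r1 − 13/8·r2
The reduced form has 3 nonzero rows.

rank = 3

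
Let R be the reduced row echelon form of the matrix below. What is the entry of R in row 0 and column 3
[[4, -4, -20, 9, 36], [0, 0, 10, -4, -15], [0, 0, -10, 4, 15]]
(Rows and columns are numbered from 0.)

r1 → 1/4·r1
  [ 1  -1   -5  9/4    9 ]
  [ 0   0   10   -4  -15 ]
  [ 0   0  -10    4   15 ]
r2 → 1/10·r2
  [ 1  -1   -5   9/4     9 ]
  [ 0   0    1  -2/5  -3/2 ]
  [ 0   0  -10     4    15 ]
r3 → r3 + 10·r2
  [ 1  -1  -5   9/4     9 ]
  [ 0   0   1  -2/5  -3/2 ]
  [ 0   0   0     0     0 ]
r1 → r1 + 5·r2
  [ 1  -1  0   1/4   3/2 ]
  [ 0   0  1  -2/5  -3/2 ]
  [ 0   0  0     0     0 ]

1/4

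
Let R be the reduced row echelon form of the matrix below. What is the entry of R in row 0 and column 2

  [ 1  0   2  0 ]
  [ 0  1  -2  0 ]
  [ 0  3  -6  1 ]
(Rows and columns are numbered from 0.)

r3 → r3 − 3·r2
  [ 1  0   2  0 ]
  [ 0  1  -2  0 ]
  [ 0  0   0  1 ]

2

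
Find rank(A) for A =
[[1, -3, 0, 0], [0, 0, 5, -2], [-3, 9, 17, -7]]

R3 → R3 + 3·R1
  [ 1  -3   0   0 ]
  [ 0   0   5  -2 ]
  [ 0   0  17  -7 ]
R2 → 1/5·R2
  [ 1  -3   0     0 ]
  [ 0   0   1  -2/5 ]
  [ 0   0  17    -7 ]
R3 → R3 − 17·R2
  [ 1  -3  0     0 ]
  [ 0   0  1  -2/5 ]
  [ 0   0  0  -1/5 ]
R3 → -5·R3
  [ 1  -3  0     0 ]
  [ 0   0  1  -2/5 ]
  [ 0   0  0     1 ]
R2 → R2 + 2/5·R3
  [ 1  -3  0  0 ]
  [ 0   0  1  0 ]
  [ 0   0  0  1 ]
The reduced form has 3 nonzero rows.

rank = 3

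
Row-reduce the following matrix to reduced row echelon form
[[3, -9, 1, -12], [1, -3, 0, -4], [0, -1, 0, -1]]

r1 := 1/3·r1
  [ 1  -3  1/3  -4 ]
  [ 1  -3    0  -4 ]
  [ 0  -1    0  -1 ]
r2 := r2 − r1
  [ 1  -3   1/3  -4 ]
  [ 0   0  -1/3   0 ]
  [ 0  -1     0  -1 ]
r2 <=> r3
  [ 1  -3   1/3  -4 ]
  [ 0  -1     0  -1 ]
  [ 0   0  -1/3   0 ]
r2 := -1·r2
  [ 1  -3   1/3  -4 ]
  [ 0   1     0   1 ]
  [ 0   0  -1/3   0 ]
r3 := -3·r3
  [ 1  -3  1/3  -4 ]
  [ 0   1    0   1 ]
  [ 0   0    1   0 ]
r1 := r1 − 1/3·r3
  [ 1  -3  0  -4 ]
  [ 0   1  0   1 ]
  [ 0   0  1   0 ]
r1 := r1 + 3·r2
  [ 1  0  0  -1 ]
  [ 0  1  0   1 ]
  [ 0  0  1   0 ]

[[1, 0, 0, -1], [0, 1, 0, 1], [0, 0, 1, 0]]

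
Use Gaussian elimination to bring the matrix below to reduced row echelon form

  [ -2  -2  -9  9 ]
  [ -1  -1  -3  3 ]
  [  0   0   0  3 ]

[[1, 1, 0, 0], [0, 0, 1, 0], [0, 0, 0, 1]]

Multiply R1 by -1/2.
  [  1   1  9/2  -9/2 ]
  [ -1  -1   -3     3 ]
  [  0   0    0     3 ]
Add R1 to R2.
  [ 1  1  9/2  -9/2 ]
  [ 0  0  3/2  -3/2 ]
  [ 0  0    0     3 ]
Multiply R2 by 2/3.
  [ 1  1  9/2  -9/2 ]
  [ 0  0    1    -1 ]
  [ 0  0    0     3 ]
Multiply R3 by 1/3.
  [ 1  1  9/2  -9/2 ]
  [ 0  0    1    -1 ]
  [ 0  0    0     1 ]
Add R3 to R2.
  [ 1  1  9/2  -9/2 ]
  [ 0  0    1     0 ]
  [ 0  0    0     1 ]
Add 9/2 times R3 to R1.
  [ 1  1  9/2  0 ]
  [ 0  0    1  0 ]
  [ 0  0    0  1 ]
Subtract 9/2 times R2 from R1.
  [ 1  1  0  0 ]
  [ 0  0  1  0 ]
  [ 0  0  0  1 ]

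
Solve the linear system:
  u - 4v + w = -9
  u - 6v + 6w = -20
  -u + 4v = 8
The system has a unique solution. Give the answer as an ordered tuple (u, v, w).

Form the augmented matrix and row-reduce:
  [  1  -4  1  |   -9 ]
  [  1  -6  6  |  -20 ]
  [ -1   4  0  |    8 ]
ρ2 ← ρ2 − ρ1
ρ3 ← ρ3 + ρ1
ρ2 ← -1/2·ρ2
ρ2 ← ρ2 + 5/2·ρ3
ρ1 ← ρ1 − ρ3
ρ1 ← ρ1 + 4·ρ2
Reading off the last column: u = 4, v = 3, w = -1.

(4, 3, -1)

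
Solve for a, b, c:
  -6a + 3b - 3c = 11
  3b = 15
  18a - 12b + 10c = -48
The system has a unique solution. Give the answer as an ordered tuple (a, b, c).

(2/3, 5, 0)

Form the augmented matrix and row-reduce:
  [ -6    3  -3  |   11 ]
  [  0    3   0  |   15 ]
  [ 18  -12  10  |  -48 ]
r1 → -1/6·r1
  [  1  -1/2  1/2  |  -11/6 ]
  [  0     3    0  |     15 ]
  [ 18   -12   10  |    -48 ]
r3 → r3 − 18·r1
  [ 1  -1/2  1/2  |  -11/6 ]
  [ 0     3    0  |     15 ]
  [ 0    -3    1  |    -15 ]
r2 → 1/3·r2
  [ 1  -1/2  1/2  |  -11/6 ]
  [ 0     1    0  |      5 ]
  [ 0    -3    1  |    -15 ]
r3 → r3 + 3·r2
  [ 1  -1/2  1/2  |  -11/6 ]
  [ 0     1    0  |      5 ]
  [ 0     0    1  |      0 ]
r1 → r1 − 1/2·r3
  [ 1  -1/2  0  |  -11/6 ]
  [ 0     1  0  |      5 ]
  [ 0     0  1  |      0 ]
r1 → r1 + 1/2·r2
  [ 1  0  0  |  2/3 ]
  [ 0  1  0  |    5 ]
  [ 0  0  1  |    0 ]
Reading off the last column: a = 2/3, b = 5, c = 0.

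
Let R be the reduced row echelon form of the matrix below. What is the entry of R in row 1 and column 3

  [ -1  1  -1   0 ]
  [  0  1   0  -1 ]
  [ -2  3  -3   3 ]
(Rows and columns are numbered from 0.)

ρ1 ← -1·ρ1
  [  1  -1   1   0 ]
  [  0   1   0  -1 ]
  [ -2   3  -3   3 ]
ρ3 ← ρ3 + 2·ρ1
  [ 1  -1   1   0 ]
  [ 0   1   0  -1 ]
  [ 0   1  -1   3 ]
ρ3 ← ρ3 − ρ2
  [ 1  -1   1   0 ]
  [ 0   1   0  -1 ]
  [ 0   0  -1   4 ]
ρ3 ← -1·ρ3
  [ 1  -1  1   0 ]
  [ 0   1  0  -1 ]
  [ 0   0  1  -4 ]
ρ1 ← ρ1 − ρ3
  [ 1  -1  0   4 ]
  [ 0   1  0  -1 ]
  [ 0   0  1  -4 ]
ρ1 ← ρ1 + ρ2
  [ 1  0  0   3 ]
  [ 0  1  0  -1 ]
  [ 0  0  1  -4 ]

-1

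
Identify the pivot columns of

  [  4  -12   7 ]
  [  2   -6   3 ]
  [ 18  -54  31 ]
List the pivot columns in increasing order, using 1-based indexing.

r1 := 1/4·r1
r2 := r2 − 2·r1
r3 := r3 − 18·r1
r2 := -2·r2
r3 := r3 + 1/2·r2
r1 := r1 − 7/4·r2
Pivot columns are the columns containing a leading 1.

1, 3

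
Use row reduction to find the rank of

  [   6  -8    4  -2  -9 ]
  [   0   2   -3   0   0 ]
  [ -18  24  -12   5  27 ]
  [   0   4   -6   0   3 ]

rank = 4

r1 ← 1/6·r1
r3 ← r3 + 18·r1
r2 ← 1/2·r2
r4 ← r4 − 4·r2
r3 ← -1·r3
r4 ← 1/3·r4
r1 ← r1 + 3/2·r4
r1 ← r1 + 1/3·r3
r1 ← r1 + 4/3·r2
The reduced form has 4 nonzero rows.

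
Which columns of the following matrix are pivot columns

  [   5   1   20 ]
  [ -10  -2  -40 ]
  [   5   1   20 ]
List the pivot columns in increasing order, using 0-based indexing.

0

ρ1 ← 1/5·ρ1
  [   1  1/5    4 ]
  [ -10   -2  -40 ]
  [   5    1   20 ]
ρ2 ← ρ2 + 10·ρ1
  [ 1  1/5   4 ]
  [ 0    0   0 ]
  [ 5    1  20 ]
ρ3 ← ρ3 − 5·ρ1
  [ 1  1/5  4 ]
  [ 0    0  0 ]
  [ 0    0  0 ]
Pivot columns are the columns containing a leading 1.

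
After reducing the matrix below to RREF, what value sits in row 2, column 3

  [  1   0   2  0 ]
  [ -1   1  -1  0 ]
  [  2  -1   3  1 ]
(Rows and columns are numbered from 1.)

1

R2 -> R2 + R1
  [ 1   0  2  0 ]
  [ 0   1  1  0 ]
  [ 2  -1  3  1 ]
R3 -> R3 − 2·R1
  [ 1   0   2  0 ]
  [ 0   1   1  0 ]
  [ 0  -1  -1  1 ]
R3 -> R3 + R2
  [ 1  0  2  0 ]
  [ 0  1  1  0 ]
  [ 0  0  0  1 ]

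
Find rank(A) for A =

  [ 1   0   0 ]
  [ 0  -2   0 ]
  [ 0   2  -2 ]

r2 → -1/2·r2
  [ 1  0   0 ]
  [ 0  1   0 ]
  [ 0  2  -2 ]
r3 → r3 − 2·r2
  [ 1  0   0 ]
  [ 0  1   0 ]
  [ 0  0  -2 ]
r3 → -1/2·r3
  [ 1  0  0 ]
  [ 0  1  0 ]
  [ 0  0  1 ]
The reduced form has 3 nonzero rows.

rank = 3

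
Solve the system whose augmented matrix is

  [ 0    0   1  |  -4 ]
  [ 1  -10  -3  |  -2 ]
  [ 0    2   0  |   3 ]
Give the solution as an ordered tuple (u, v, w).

(1, 3/2, -4)

r1 ↔ r2
r2 ↔ r3
r2 ← 1/2·r2
r1 ← r1 + 3·r3
r1 ← r1 + 10·r2
Reading off the last column: u = 1, v = 3/2, w = -4.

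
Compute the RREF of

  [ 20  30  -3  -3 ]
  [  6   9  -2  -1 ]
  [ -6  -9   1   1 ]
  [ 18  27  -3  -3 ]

R1 -> 1/20·R1
  [  1  3/2  -3/20  -3/20 ]
  [  6    9     -2     -1 ]
  [ -6   -9      1      1 ]
  [ 18   27     -3     -3 ]
R2 -> R2 − 6·R1
  [  1  3/2   -3/20  -3/20 ]
  [  0    0  -11/10  -1/10 ]
  [ -6   -9       1      1 ]
  [ 18   27      -3     -3 ]
R3 -> R3 + 6·R1
  [  1  3/2   -3/20  -3/20 ]
  [  0    0  -11/10  -1/10 ]
  [  0    0    1/10   1/10 ]
  [ 18   27      -3     -3 ]
R4 -> R4 − 18·R1
  [ 1  3/2   -3/20  -3/20 ]
  [ 0    0  -11/10  -1/10 ]
  [ 0    0    1/10   1/10 ]
  [ 0    0   -3/10  -3/10 ]
R2 -> -10/11·R2
  [ 1  3/2  -3/20  -3/20 ]
  [ 0    0      1   1/11 ]
  [ 0    0   1/10   1/10 ]
  [ 0    0  -3/10  -3/10 ]
R3 -> R3 − 1/10·R2
  [ 1  3/2  -3/20  -3/20 ]
  [ 0    0      1   1/11 ]
  [ 0    0      0   1/11 ]
  [ 0    0  -3/10  -3/10 ]
R4 -> R4 + 3/10·R2
  [ 1  3/2  -3/20  -3/20 ]
  [ 0    0      1   1/11 ]
  [ 0    0      0   1/11 ]
  [ 0    0      0  -3/11 ]
R3 -> 11·R3
  [ 1  3/2  -3/20  -3/20 ]
  [ 0    0      1   1/11 ]
  [ 0    0      0      1 ]
  [ 0    0      0  -3/11 ]
R4 -> R4 + 3/11·R3
  [ 1  3/2  -3/20  -3/20 ]
  [ 0    0      1   1/11 ]
  [ 0    0      0      1 ]
  [ 0    0      0      0 ]
R2 -> R2 − 1/11·R3
  [ 1  3/2  -3/20  -3/20 ]
  [ 0    0      1      0 ]
  [ 0    0      0      1 ]
  [ 0    0      0      0 ]
R1 -> R1 + 3/20·R3
  [ 1  3/2  -3/20  0 ]
  [ 0    0      1  0 ]
  [ 0    0      0  1 ]
  [ 0    0      0  0 ]
R1 -> R1 + 3/20·R2
  [ 1  3/2  0  0 ]
  [ 0    0  1  0 ]
  [ 0    0  0  1 ]
  [ 0    0  0  0 ]

[[1, 3/2, 0, 0], [0, 0, 1, 0], [0, 0, 0, 1], [0, 0, 0, 0]]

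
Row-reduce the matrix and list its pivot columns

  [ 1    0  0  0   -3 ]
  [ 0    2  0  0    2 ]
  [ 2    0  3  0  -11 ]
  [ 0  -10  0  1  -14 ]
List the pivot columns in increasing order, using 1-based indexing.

1, 2, 3, 4

r3 := r3 − 2·r1
  [ 1    0  0  0   -3 ]
  [ 0    2  0  0    2 ]
  [ 0    0  3  0   -5 ]
  [ 0  -10  0  1  -14 ]
r2 := 1/2·r2
  [ 1    0  0  0   -3 ]
  [ 0    1  0  0    1 ]
  [ 0    0  3  0   -5 ]
  [ 0  -10  0  1  -14 ]
r4 := r4 + 10·r2
  [ 1  0  0  0  -3 ]
  [ 0  1  0  0   1 ]
  [ 0  0  3  0  -5 ]
  [ 0  0  0  1  -4 ]
r3 := 1/3·r3
  [ 1  0  0  0    -3 ]
  [ 0  1  0  0     1 ]
  [ 0  0  1  0  -5/3 ]
  [ 0  0  0  1    -4 ]
Pivot columns are the columns containing a leading 1.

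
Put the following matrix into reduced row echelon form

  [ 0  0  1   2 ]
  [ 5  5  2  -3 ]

[[1, 1, 0, -7/5], [0, 0, 1, 2]]

R1 ↔ R2
  [ 5  5  2  -3 ]
  [ 0  0  1   2 ]
R1 → 1/5·R1
  [ 1  1  2/5  -3/5 ]
  [ 0  0    1     2 ]
R1 → R1 − 2/5·R2
  [ 1  1  0  -7/5 ]
  [ 0  0  1     2 ]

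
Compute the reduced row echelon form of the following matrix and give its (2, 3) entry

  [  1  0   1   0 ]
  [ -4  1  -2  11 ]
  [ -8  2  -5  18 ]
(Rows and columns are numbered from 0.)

ρ2 := ρ2 + 4·ρ1
ρ3 := ρ3 + 8·ρ1
ρ3 := ρ3 − 2·ρ2
ρ3 := -1·ρ3
ρ2 := ρ2 − 2·ρ3
ρ1 := ρ1 − ρ3

4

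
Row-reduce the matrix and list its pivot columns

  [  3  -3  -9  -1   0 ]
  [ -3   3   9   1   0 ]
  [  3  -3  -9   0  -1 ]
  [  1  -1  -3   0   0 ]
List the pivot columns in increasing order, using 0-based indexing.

0, 3, 4

r1 := 1/3·r1
  [  1  -1  -3  -1/3   0 ]
  [ -3   3   9     1   0 ]
  [  3  -3  -9     0  -1 ]
  [  1  -1  -3     0   0 ]
r2 := r2 + 3·r1
  [ 1  -1  -3  -1/3   0 ]
  [ 0   0   0     0   0 ]
  [ 3  -3  -9     0  -1 ]
  [ 1  -1  -3     0   0 ]
r3 := r3 − 3·r1
  [ 1  -1  -3  -1/3   0 ]
  [ 0   0   0     0   0 ]
  [ 0   0   0     1  -1 ]
  [ 1  -1  -3     0   0 ]
r4 := r4 − r1
  [ 1  -1  -3  -1/3   0 ]
  [ 0   0   0     0   0 ]
  [ 0   0   0     1  -1 ]
  [ 0   0   0   1/3   0 ]
r2 <-> r3
  [ 1  -1  -3  -1/3   0 ]
  [ 0   0   0     1  -1 ]
  [ 0   0   0     0   0 ]
  [ 0   0   0   1/3   0 ]
r4 := r4 − 1/3·r2
  [ 1  -1  -3  -1/3    0 ]
  [ 0   0   0     1   -1 ]
  [ 0   0   0     0    0 ]
  [ 0   0   0     0  1/3 ]
r3 <-> r4
  [ 1  -1  -3  -1/3    0 ]
  [ 0   0   0     1   -1 ]
  [ 0   0   0     0  1/3 ]
  [ 0   0   0     0    0 ]
r3 := 3·r3
  [ 1  -1  -3  -1/3   0 ]
  [ 0   0   0     1  -1 ]
  [ 0   0   0     0   1 ]
  [ 0   0   0     0   0 ]
r2 := r2 + r3
  [ 1  -1  -3  -1/3  0 ]
  [ 0   0   0     1  0 ]
  [ 0   0   0     0  1 ]
  [ 0   0   0     0  0 ]
r1 := r1 + 1/3·r2
  [ 1  -1  -3  0  0 ]
  [ 0   0   0  1  0 ]
  [ 0   0   0  0  1 ]
  [ 0   0   0  0  0 ]
Pivot columns are the columns containing a leading 1.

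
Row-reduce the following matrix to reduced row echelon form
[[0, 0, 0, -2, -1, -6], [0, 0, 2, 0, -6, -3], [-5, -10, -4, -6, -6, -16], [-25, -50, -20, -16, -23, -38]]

[[1, 2, 0, 0, 3, 4/5], [0, 0, 1, 0, -3, -3/2], [0, 0, 0, 1, 1/2, 3], [0, 0, 0, 0, 0, 0]]

ρ1 ↔ ρ3
  [  -5  -10   -4   -6   -6  -16 ]
  [   0    0    2    0   -6   -3 ]
  [   0    0    0   -2   -1   -6 ]
  [ -25  -50  -20  -16  -23  -38 ]
ρ1 := -1/5·ρ1
  [   1    2  4/5  6/5  6/5  16/5 ]
  [   0    0    2    0   -6    -3 ]
  [   0    0    0   -2   -1    -6 ]
  [ -25  -50  -20  -16  -23   -38 ]
ρ4 := ρ4 + 25·ρ1
  [ 1  2  4/5  6/5  6/5  16/5 ]
  [ 0  0    2    0   -6    -3 ]
  [ 0  0    0   -2   -1    -6 ]
  [ 0  0    0   14    7    42 ]
ρ2 := 1/2·ρ2
  [ 1  2  4/5  6/5  6/5  16/5 ]
  [ 0  0    1    0   -3  -3/2 ]
  [ 0  0    0   -2   -1    -6 ]
  [ 0  0    0   14    7    42 ]
ρ3 := -1/2·ρ3
  [ 1  2  4/5  6/5  6/5  16/5 ]
  [ 0  0    1    0   -3  -3/2 ]
  [ 0  0    0    1  1/2     3 ]
  [ 0  0    0   14    7    42 ]
ρ4 := ρ4 − 14·ρ3
  [ 1  2  4/5  6/5  6/5  16/5 ]
  [ 0  0    1    0   -3  -3/2 ]
  [ 0  0    0    1  1/2     3 ]
  [ 0  0    0    0    0     0 ]
ρ1 := ρ1 − 6/5·ρ3
  [ 1  2  4/5  0  3/5  -2/5 ]
  [ 0  0    1  0   -3  -3/2 ]
  [ 0  0    0  1  1/2     3 ]
  [ 0  0    0  0    0     0 ]
ρ1 := ρ1 − 4/5·ρ2
  [ 1  2  0  0    3   4/5 ]
  [ 0  0  1  0   -3  -3/2 ]
  [ 0  0  0  1  1/2     3 ]
  [ 0  0  0  0    0     0 ]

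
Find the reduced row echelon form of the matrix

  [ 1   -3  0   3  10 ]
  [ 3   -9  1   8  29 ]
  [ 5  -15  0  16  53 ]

R2 → R2 − 3·R1
  [ 1   -3  0   3  10 ]
  [ 0    0  1  -1  -1 ]
  [ 5  -15  0  16  53 ]
R3 → R3 − 5·R1
  [ 1  -3  0   3  10 ]
  [ 0   0  1  -1  -1 ]
  [ 0   0  0   1   3 ]
R2 → R2 + R3
  [ 1  -3  0  3  10 ]
  [ 0   0  1  0   2 ]
  [ 0   0  0  1   3 ]
R1 → R1 − 3·R3
  [ 1  -3  0  0  1 ]
  [ 0   0  1  0  2 ]
  [ 0   0  0  1  3 ]

[[1, -3, 0, 0, 1], [0, 0, 1, 0, 2], [0, 0, 0, 1, 3]]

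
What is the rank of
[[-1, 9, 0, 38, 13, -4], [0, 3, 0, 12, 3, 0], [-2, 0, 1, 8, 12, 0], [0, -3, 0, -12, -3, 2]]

R1 -> -1·R1
  [  1  -9  0  -38  -13  4 ]
  [  0   3  0   12    3  0 ]
  [ -2   0  1    8   12  0 ]
  [  0  -3  0  -12   -3  2 ]
R3 -> R3 + 2·R1
  [ 1   -9  0  -38  -13  4 ]
  [ 0    3  0   12    3  0 ]
  [ 0  -18  1  -68  -14  8 ]
  [ 0   -3  0  -12   -3  2 ]
R2 -> 1/3·R2
  [ 1   -9  0  -38  -13  4 ]
  [ 0    1  0    4    1  0 ]
  [ 0  -18  1  -68  -14  8 ]
  [ 0   -3  0  -12   -3  2 ]
R3 -> R3 + 18·R2
  [ 1  -9  0  -38  -13  4 ]
  [ 0   1  0    4    1  0 ]
  [ 0   0  1    4    4  8 ]
  [ 0  -3  0  -12   -3  2 ]
R4 -> R4 + 3·R2
  [ 1  -9  0  -38  -13  4 ]
  [ 0   1  0    4    1  0 ]
  [ 0   0  1    4    4  8 ]
  [ 0   0  0    0    0  2 ]
R4 -> 1/2·R4
  [ 1  -9  0  -38  -13  4 ]
  [ 0   1  0    4    1  0 ]
  [ 0   0  1    4    4  8 ]
  [ 0   0  0    0    0  1 ]
R3 -> R3 − 8·R4
  [ 1  -9  0  -38  -13  4 ]
  [ 0   1  0    4    1  0 ]
  [ 0   0  1    4    4  0 ]
  [ 0   0  0    0    0  1 ]
R1 -> R1 − 4·R4
  [ 1  -9  0  -38  -13  0 ]
  [ 0   1  0    4    1  0 ]
  [ 0   0  1    4    4  0 ]
  [ 0   0  0    0    0  1 ]
R1 -> R1 + 9·R2
  [ 1  0  0  -2  -4  0 ]
  [ 0  1  0   4   1  0 ]
  [ 0  0  1   4   4  0 ]
  [ 0  0  0   0   0  1 ]
The reduced form has 4 nonzero rows.

rank = 4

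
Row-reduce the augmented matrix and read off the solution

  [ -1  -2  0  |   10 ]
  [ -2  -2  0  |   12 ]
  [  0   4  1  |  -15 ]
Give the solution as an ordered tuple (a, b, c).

Multiply r1 by -1.
  [  1   2  0  |  -10 ]
  [ -2  -2  0  |   12 ]
  [  0   4  1  |  -15 ]
Add 2 times r1 to r2.
  [ 1  2  0  |  -10 ]
  [ 0  2  0  |   -8 ]
  [ 0  4  1  |  -15 ]
Multiply r2 by 1/2.
  [ 1  2  0  |  -10 ]
  [ 0  1  0  |   -4 ]
  [ 0  4  1  |  -15 ]
Subtract 4 times r2 from r3.
  [ 1  2  0  |  -10 ]
  [ 0  1  0  |   -4 ]
  [ 0  0  1  |    1 ]
Subtract 2 times r2 from r1.
  [ 1  0  0  |  -2 ]
  [ 0  1  0  |  -4 ]
  [ 0  0  1  |   1 ]
Reading off the last column: a = -2, b = -4, c = 1.

(-2, -4, 1)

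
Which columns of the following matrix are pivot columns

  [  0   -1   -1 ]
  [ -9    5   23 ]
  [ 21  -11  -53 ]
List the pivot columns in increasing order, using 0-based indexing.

R1 <-> R2
R1 := -1/9·R1
R3 := R3 − 21·R1
R2 := -1·R2
R3 := R3 − 2/3·R2
R1 := R1 + 5/9·R2
Pivot columns are the columns containing a leading 1.

0, 1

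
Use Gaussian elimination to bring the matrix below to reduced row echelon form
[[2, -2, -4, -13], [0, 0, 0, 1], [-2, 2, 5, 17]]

Multiply R1 by 1/2.
  [  1  -1  -2  -13/2 ]
  [  0   0   0      1 ]
  [ -2   2   5     17 ]
Add 2 times R1 to R3.
  [ 1  -1  -2  -13/2 ]
  [ 0   0   0      1 ]
  [ 0   0   1      4 ]
Swap R2 and R3.
  [ 1  -1  -2  -13/2 ]
  [ 0   0   1      4 ]
  [ 0   0   0      1 ]
Subtract 4 times R3 from R2.
  [ 1  -1  -2  -13/2 ]
  [ 0   0   1      0 ]
  [ 0   0   0      1 ]
Add 13/2 times R3 to R1.
  [ 1  -1  -2  0 ]
  [ 0   0   1  0 ]
  [ 0   0   0  1 ]
Add 2 times R2 to R1.
  [ 1  -1  0  0 ]
  [ 0   0  1  0 ]
  [ 0   0  0  1 ]

[[1, -1, 0, 0], [0, 0, 1, 0], [0, 0, 0, 1]]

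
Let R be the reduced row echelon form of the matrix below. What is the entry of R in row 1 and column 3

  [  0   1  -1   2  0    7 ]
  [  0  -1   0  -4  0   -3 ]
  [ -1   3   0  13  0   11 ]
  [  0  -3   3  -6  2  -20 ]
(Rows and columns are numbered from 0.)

4

ρ1 <-> ρ3
  [ -1   3   0  13  0   11 ]
  [  0  -1   0  -4  0   -3 ]
  [  0   1  -1   2  0    7 ]
  [  0  -3   3  -6  2  -20 ]
ρ1 := -1·ρ1
  [ 1  -3   0  -13  0  -11 ]
  [ 0  -1   0   -4  0   -3 ]
  [ 0   1  -1    2  0    7 ]
  [ 0  -3   3   -6  2  -20 ]
ρ2 := -1·ρ2
  [ 1  -3   0  -13  0  -11 ]
  [ 0   1   0    4  0    3 ]
  [ 0   1  -1    2  0    7 ]
  [ 0  -3   3   -6  2  -20 ]
ρ3 := ρ3 − ρ2
  [ 1  -3   0  -13  0  -11 ]
  [ 0   1   0    4  0    3 ]
  [ 0   0  -1   -2  0    4 ]
  [ 0  -3   3   -6  2  -20 ]
ρ4 := ρ4 + 3·ρ2
  [ 1  -3   0  -13  0  -11 ]
  [ 0   1   0    4  0    3 ]
  [ 0   0  -1   -2  0    4 ]
  [ 0   0   3    6  2  -11 ]
ρ3 := -1·ρ3
  [ 1  -3  0  -13  0  -11 ]
  [ 0   1  0    4  0    3 ]
  [ 0   0  1    2  0   -4 ]
  [ 0   0  3    6  2  -11 ]
ρ4 := ρ4 − 3·ρ3
  [ 1  -3  0  -13  0  -11 ]
  [ 0   1  0    4  0    3 ]
  [ 0   0  1    2  0   -4 ]
  [ 0   0  0    0  2    1 ]
ρ4 := 1/2·ρ4
  [ 1  -3  0  -13  0  -11 ]
  [ 0   1  0    4  0    3 ]
  [ 0   0  1    2  0   -4 ]
  [ 0   0  0    0  1  1/2 ]
ρ1 := ρ1 + 3·ρ2
  [ 1  0  0  -1  0   -2 ]
  [ 0  1  0   4  0    3 ]
  [ 0  0  1   2  0   -4 ]
  [ 0  0  0   0  1  1/2 ]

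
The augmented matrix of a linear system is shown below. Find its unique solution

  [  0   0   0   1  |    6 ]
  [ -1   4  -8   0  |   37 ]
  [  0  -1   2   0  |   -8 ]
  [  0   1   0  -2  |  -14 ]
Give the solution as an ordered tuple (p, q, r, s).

(-5, -2, -5, 6)

Swap r1 and r2.
  [ -1   4  -8   0  |   37 ]
  [  0   0   0   1  |    6 ]
  [  0  -1   2   0  |   -8 ]
  [  0   1   0  -2  |  -14 ]
Multiply r1 by -1.
  [ 1  -4  8   0  |  -37 ]
  [ 0   0  0   1  |    6 ]
  [ 0  -1  2   0  |   -8 ]
  [ 0   1  0  -2  |  -14 ]
Swap r2 and r3.
  [ 1  -4  8   0  |  -37 ]
  [ 0  -1  2   0  |   -8 ]
  [ 0   0  0   1  |    6 ]
  [ 0   1  0  -2  |  -14 ]
Multiply r2 by -1.
  [ 1  -4   8   0  |  -37 ]
  [ 0   1  -2   0  |    8 ]
  [ 0   0   0   1  |    6 ]
  [ 0   1   0  -2  |  -14 ]
Subtract r2 from r4.
  [ 1  -4   8   0  |  -37 ]
  [ 0   1  -2   0  |    8 ]
  [ 0   0   0   1  |    6 ]
  [ 0   0   2  -2  |  -22 ]
Swap r3 and r4.
  [ 1  -4   8   0  |  -37 ]
  [ 0   1  -2   0  |    8 ]
  [ 0   0   2  -2  |  -22 ]
  [ 0   0   0   1  |    6 ]
Multiply r3 by 1/2.
  [ 1  -4   8   0  |  -37 ]
  [ 0   1  -2   0  |    8 ]
  [ 0   0   1  -1  |  -11 ]
  [ 0   0   0   1  |    6 ]
Add r4 to r3.
  [ 1  -4   8  0  |  -37 ]
  [ 0   1  -2  0  |    8 ]
  [ 0   0   1  0  |   -5 ]
  [ 0   0   0  1  |    6 ]
Add 2 times r3 to r2.
  [ 1  -4  8  0  |  -37 ]
  [ 0   1  0  0  |   -2 ]
  [ 0   0  1  0  |   -5 ]
  [ 0   0  0  1  |    6 ]
Subtract 8 times r3 from r1.
  [ 1  -4  0  0  |   3 ]
  [ 0   1  0  0  |  -2 ]
  [ 0   0  1  0  |  -5 ]
  [ 0   0  0  1  |   6 ]
Add 4 times r2 to r1.
  [ 1  0  0  0  |  -5 ]
  [ 0  1  0  0  |  -2 ]
  [ 0  0  1  0  |  -5 ]
  [ 0  0  0  1  |   6 ]
Reading off the last column: p = -5, q = -2, r = -5, s = 6.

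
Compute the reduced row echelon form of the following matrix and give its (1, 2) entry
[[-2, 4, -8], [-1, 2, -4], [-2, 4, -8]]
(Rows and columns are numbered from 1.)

r1 -> -1/2·r1
r2 -> r2 + r1
r3 -> r3 + 2·r1

-2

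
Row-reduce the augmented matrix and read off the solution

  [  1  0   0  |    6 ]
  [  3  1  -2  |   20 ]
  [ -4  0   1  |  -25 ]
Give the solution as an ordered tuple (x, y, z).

(6, 0, -1)

R2 ← R2 − 3·R1
  [  1  0   0  |    6 ]
  [  0  1  -2  |    2 ]
  [ -4  0   1  |  -25 ]
R3 ← R3 + 4·R1
  [ 1  0   0  |   6 ]
  [ 0  1  -2  |   2 ]
  [ 0  0   1  |  -1 ]
R2 ← R2 + 2·R3
  [ 1  0  0  |   6 ]
  [ 0  1  0  |   0 ]
  [ 0  0  1  |  -1 ]
Reading off the last column: x = 6, y = 0, z = -1.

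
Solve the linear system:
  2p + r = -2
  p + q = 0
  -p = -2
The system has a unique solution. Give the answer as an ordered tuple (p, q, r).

Form the augmented matrix and row-reduce:
  [  2  0  1  |  -2 ]
  [  1  1  0  |   0 ]
  [ -1  0  0  |  -2 ]
r1 ← 1/2·r1
  [  1  0  1/2  |  -1 ]
  [  1  1    0  |   0 ]
  [ -1  0    0  |  -2 ]
r2 ← r2 − r1
  [  1  0   1/2  |  -1 ]
  [  0  1  -1/2  |   1 ]
  [ -1  0     0  |  -2 ]
r3 ← r3 + r1
  [ 1  0   1/2  |  -1 ]
  [ 0  1  -1/2  |   1 ]
  [ 0  0   1/2  |  -3 ]
r3 ← 2·r3
  [ 1  0   1/2  |  -1 ]
  [ 0  1  -1/2  |   1 ]
  [ 0  0     1  |  -6 ]
r2 ← r2 + 1/2·r3
  [ 1  0  1/2  |  -1 ]
  [ 0  1    0  |  -2 ]
  [ 0  0    1  |  -6 ]
r1 ← r1 − 1/2·r3
  [ 1  0  0  |   2 ]
  [ 0  1  0  |  -2 ]
  [ 0  0  1  |  -6 ]
Reading off the last column: p = 2, q = -2, r = -6.

(2, -2, -6)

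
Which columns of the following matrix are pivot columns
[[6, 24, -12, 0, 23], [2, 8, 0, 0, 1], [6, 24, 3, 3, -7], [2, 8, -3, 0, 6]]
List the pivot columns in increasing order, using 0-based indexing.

R1 -> 1/6·R1
  [ 1   4  -2  0  23/6 ]
  [ 2   8   0  0     1 ]
  [ 6  24   3  3    -7 ]
  [ 2   8  -3  0     6 ]
R2 -> R2 − 2·R1
  [ 1   4  -2  0   23/6 ]
  [ 0   0   4  0  -20/3 ]
  [ 6  24   3  3     -7 ]
  [ 2   8  -3  0      6 ]
R3 -> R3 − 6·R1
  [ 1  4  -2  0   23/6 ]
  [ 0  0   4  0  -20/3 ]
  [ 0  0  15  3    -30 ]
  [ 2  8  -3  0      6 ]
R4 -> R4 − 2·R1
  [ 1  4  -2  0   23/6 ]
  [ 0  0   4  0  -20/3 ]
  [ 0  0  15  3    -30 ]
  [ 0  0   1  0   -5/3 ]
R2 -> 1/4·R2
  [ 1  4  -2  0  23/6 ]
  [ 0  0   1  0  -5/3 ]
  [ 0  0  15  3   -30 ]
  [ 0  0   1  0  -5/3 ]
R3 -> R3 − 15·R2
  [ 1  4  -2  0  23/6 ]
  [ 0  0   1  0  -5/3 ]
  [ 0  0   0  3    -5 ]
  [ 0  0   1  0  -5/3 ]
R4 -> R4 − R2
  [ 1  4  -2  0  23/6 ]
  [ 0  0   1  0  -5/3 ]
  [ 0  0   0  3    -5 ]
  [ 0  0   0  0     0 ]
R3 -> 1/3·R3
  [ 1  4  -2  0  23/6 ]
  [ 0  0   1  0  -5/3 ]
  [ 0  0   0  1  -5/3 ]
  [ 0  0   0  0     0 ]
R1 -> R1 + 2·R2
  [ 1  4  0  0   1/2 ]
  [ 0  0  1  0  -5/3 ]
  [ 0  0  0  1  -5/3 ]
  [ 0  0  0  0     0 ]
Pivot columns are the columns containing a leading 1.

0, 2, 3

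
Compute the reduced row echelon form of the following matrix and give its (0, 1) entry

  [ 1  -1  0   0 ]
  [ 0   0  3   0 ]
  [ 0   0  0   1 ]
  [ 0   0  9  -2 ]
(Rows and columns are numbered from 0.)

Multiply ρ2 by 1/3.
  [ 1  -1  0   0 ]
  [ 0   0  1   0 ]
  [ 0   0  0   1 ]
  [ 0   0  9  -2 ]
Subtract 9 times ρ2 from ρ4.
  [ 1  -1  0   0 ]
  [ 0   0  1   0 ]
  [ 0   0  0   1 ]
  [ 0   0  0  -2 ]
Add 2 times ρ3 to ρ4.
  [ 1  -1  0  0 ]
  [ 0   0  1  0 ]
  [ 0   0  0  1 ]
  [ 0   0  0  0 ]

-1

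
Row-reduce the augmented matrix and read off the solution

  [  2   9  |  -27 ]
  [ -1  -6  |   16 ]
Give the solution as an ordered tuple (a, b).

(-6, -5/3)

ρ1 → 1/2·ρ1
ρ2 → ρ2 + ρ1
ρ2 → -2/3·ρ2
ρ1 → ρ1 − 9/2·ρ2
Reading off the last column: a = -6, b = -5/3.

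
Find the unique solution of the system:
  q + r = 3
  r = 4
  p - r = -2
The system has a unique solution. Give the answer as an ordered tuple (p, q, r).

(2, -1, 4)

Form the augmented matrix and row-reduce:
  [ 0  1   1  |   3 ]
  [ 0  0   1  |   4 ]
  [ 1  0  -1  |  -2 ]
Swap R1 and R3.
Swap R2 and R3.
Subtract R3 from R2.
Add R3 to R1.
Reading off the last column: p = 2, q = -1, r = 4.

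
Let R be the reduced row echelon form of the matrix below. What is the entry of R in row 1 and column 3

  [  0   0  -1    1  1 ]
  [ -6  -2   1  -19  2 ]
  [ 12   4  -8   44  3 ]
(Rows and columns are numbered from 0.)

Swap r1 and r2.
Multiply r1 by -1/6.
Subtract 12 times r1 from r3.
Multiply r2 by -1.
Add 6 times r2 to r3.
Add r3 to r2.
Add 1/3 times r3 to r1.
Add 1/6 times r2 to r1.

-1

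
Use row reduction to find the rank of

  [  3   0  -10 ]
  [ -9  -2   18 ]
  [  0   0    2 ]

r1 ← 1/3·r1
r2 ← r2 + 9·r1
r2 ← -1/2·r2
r3 ← 1/2·r3
r2 ← r2 − 6·r3
r1 ← r1 + 10/3·r3
The reduced form has 3 nonzero rows.

rank = 3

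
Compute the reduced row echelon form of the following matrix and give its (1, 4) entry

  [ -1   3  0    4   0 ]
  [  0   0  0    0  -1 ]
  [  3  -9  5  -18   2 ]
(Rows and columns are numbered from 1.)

-4

Multiply r1 by -1.
  [ 1  -3  0   -4   0 ]
  [ 0   0  0    0  -1 ]
  [ 3  -9  5  -18   2 ]
Subtract 3 times r1 from r3.
  [ 1  -3  0  -4   0 ]
  [ 0   0  0   0  -1 ]
  [ 0   0  5  -6   2 ]
Swap r2 and r3.
  [ 1  -3  0  -4   0 ]
  [ 0   0  5  -6   2 ]
  [ 0   0  0   0  -1 ]
Multiply r2 by 1/5.
  [ 1  -3  0    -4    0 ]
  [ 0   0  1  -6/5  2/5 ]
  [ 0   0  0     0   -1 ]
Multiply r3 by -1.
  [ 1  -3  0    -4    0 ]
  [ 0   0  1  -6/5  2/5 ]
  [ 0   0  0     0    1 ]
Subtract 2/5 times r3 from r2.
  [ 1  -3  0    -4  0 ]
  [ 0   0  1  -6/5  0 ]
  [ 0   0  0     0  1 ]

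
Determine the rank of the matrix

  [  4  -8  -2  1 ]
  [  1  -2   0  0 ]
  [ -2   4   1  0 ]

rank = 3

ρ1 → 1/4·ρ1
ρ2 → ρ2 − ρ1
ρ3 → ρ3 + 2·ρ1
ρ2 → 2·ρ2
ρ3 → 2·ρ3
ρ2 → ρ2 + 1/2·ρ3
ρ1 → ρ1 − 1/4·ρ3
ρ1 → ρ1 + 1/2·ρ2
The reduced form has 3 nonzero rows.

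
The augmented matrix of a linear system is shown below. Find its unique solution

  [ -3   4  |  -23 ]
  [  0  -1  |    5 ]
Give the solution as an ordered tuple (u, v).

(1, -5)

Multiply r1 by -1/3.
  [ 1  -4/3  |  23/3 ]
  [ 0    -1  |     5 ]
Multiply r2 by -1.
  [ 1  -4/3  |  23/3 ]
  [ 0     1  |    -5 ]
Add 4/3 times r2 to r1.
  [ 1  0  |   1 ]
  [ 0  1  |  -5 ]
Reading off the last column: u = 1, v = -5.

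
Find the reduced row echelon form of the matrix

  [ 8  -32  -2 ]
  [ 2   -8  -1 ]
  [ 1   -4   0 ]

[[1, -4, 0], [0, 0, 1], [0, 0, 0]]

R1 → 1/8·R1
  [ 1  -4  -1/4 ]
  [ 2  -8    -1 ]
  [ 1  -4     0 ]
R2 → R2 − 2·R1
  [ 1  -4  -1/4 ]
  [ 0   0  -1/2 ]
  [ 1  -4     0 ]
R3 → R3 − R1
  [ 1  -4  -1/4 ]
  [ 0   0  -1/2 ]
  [ 0   0   1/4 ]
R2 → -2·R2
  [ 1  -4  -1/4 ]
  [ 0   0     1 ]
  [ 0   0   1/4 ]
R3 → R3 − 1/4·R2
  [ 1  -4  -1/4 ]
  [ 0   0     1 ]
  [ 0   0     0 ]
R1 → R1 + 1/4·R2
  [ 1  -4  0 ]
  [ 0   0  1 ]
  [ 0   0  0 ]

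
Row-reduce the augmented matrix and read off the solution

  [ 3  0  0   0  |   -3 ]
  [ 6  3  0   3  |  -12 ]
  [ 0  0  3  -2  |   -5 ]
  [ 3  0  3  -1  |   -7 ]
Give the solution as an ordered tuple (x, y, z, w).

(-1, -3, -1, 1)

ρ1 := 1/3·ρ1
ρ2 := ρ2 − 6·ρ1
ρ4 := ρ4 − 3·ρ1
ρ2 := 1/3·ρ2
ρ3 := 1/3·ρ3
ρ4 := ρ4 − 3·ρ3
ρ3 := ρ3 + 2/3·ρ4
ρ2 := ρ2 − ρ4
Reading off the last column: x = -1, y = -3, z = -1, w = 1.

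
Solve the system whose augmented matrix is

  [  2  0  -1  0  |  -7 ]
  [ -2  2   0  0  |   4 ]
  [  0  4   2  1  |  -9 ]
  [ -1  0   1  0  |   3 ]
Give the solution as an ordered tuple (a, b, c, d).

(-4, -2, -1, 1)

R1 -> 1/2·R1
  [  1  0  -1/2  0  |  -7/2 ]
  [ -2  2     0  0  |     4 ]
  [  0  4     2  1  |    -9 ]
  [ -1  0     1  0  |     3 ]
R2 -> R2 + 2·R1
  [  1  0  -1/2  0  |  -7/2 ]
  [  0  2    -1  0  |    -3 ]
  [  0  4     2  1  |    -9 ]
  [ -1  0     1  0  |     3 ]
R4 -> R4 + R1
  [ 1  0  -1/2  0  |  -7/2 ]
  [ 0  2    -1  0  |    -3 ]
  [ 0  4     2  1  |    -9 ]
  [ 0  0   1/2  0  |  -1/2 ]
R2 -> 1/2·R2
  [ 1  0  -1/2  0  |  -7/2 ]
  [ 0  1  -1/2  0  |  -3/2 ]
  [ 0  4     2  1  |    -9 ]
  [ 0  0   1/2  0  |  -1/2 ]
R3 -> R3 − 4·R2
  [ 1  0  -1/2  0  |  -7/2 ]
  [ 0  1  -1/2  0  |  -3/2 ]
  [ 0  0     4  1  |    -3 ]
  [ 0  0   1/2  0  |  -1/2 ]
R3 -> 1/4·R3
  [ 1  0  -1/2    0  |  -7/2 ]
  [ 0  1  -1/2    0  |  -3/2 ]
  [ 0  0     1  1/4  |  -3/4 ]
  [ 0  0   1/2    0  |  -1/2 ]
R4 -> R4 − 1/2·R3
  [ 1  0  -1/2     0  |  -7/2 ]
  [ 0  1  -1/2     0  |  -3/2 ]
  [ 0  0     1   1/4  |  -3/4 ]
  [ 0  0     0  -1/8  |  -1/8 ]
R4 -> -8·R4
  [ 1  0  -1/2    0  |  -7/2 ]
  [ 0  1  -1/2    0  |  -3/2 ]
  [ 0  0     1  1/4  |  -3/4 ]
  [ 0  0     0    1  |     1 ]
R3 -> R3 − 1/4·R4
  [ 1  0  -1/2  0  |  -7/2 ]
  [ 0  1  -1/2  0  |  -3/2 ]
  [ 0  0     1  0  |    -1 ]
  [ 0  0     0  1  |     1 ]
R2 -> R2 + 1/2·R3
  [ 1  0  -1/2  0  |  -7/2 ]
  [ 0  1     0  0  |    -2 ]
  [ 0  0     1  0  |    -1 ]
  [ 0  0     0  1  |     1 ]
R1 -> R1 + 1/2·R3
  [ 1  0  0  0  |  -4 ]
  [ 0  1  0  0  |  -2 ]
  [ 0  0  1  0  |  -1 ]
  [ 0  0  0  1  |   1 ]
Reading off the last column: a = -4, b = -2, c = -1, d = 1.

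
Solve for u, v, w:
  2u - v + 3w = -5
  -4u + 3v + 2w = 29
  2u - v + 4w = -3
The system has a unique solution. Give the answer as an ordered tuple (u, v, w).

(-4, 3, 2)

Form the augmented matrix and row-reduce:
  [  2  -1  3  |  -5 ]
  [ -4   3  2  |  29 ]
  [  2  -1  4  |  -3 ]
ρ1 -> 1/2·ρ1
  [  1  -1/2  3/2  |  -5/2 ]
  [ -4     3    2  |    29 ]
  [  2    -1    4  |    -3 ]
ρ2 -> ρ2 + 4·ρ1
  [ 1  -1/2  3/2  |  -5/2 ]
  [ 0     1    8  |    19 ]
  [ 2    -1    4  |    -3 ]
ρ3 -> ρ3 − 2·ρ1
  [ 1  -1/2  3/2  |  -5/2 ]
  [ 0     1    8  |    19 ]
  [ 0     0    1  |     2 ]
ρ2 -> ρ2 − 8·ρ3
  [ 1  -1/2  3/2  |  -5/2 ]
  [ 0     1    0  |     3 ]
  [ 0     0    1  |     2 ]
ρ1 -> ρ1 − 3/2·ρ3
  [ 1  -1/2  0  |  -11/2 ]
  [ 0     1  0  |      3 ]
  [ 0     0  1  |      2 ]
ρ1 -> ρ1 + 1/2·ρ2
  [ 1  0  0  |  -4 ]
  [ 0  1  0  |   3 ]
  [ 0  0  1  |   2 ]
Reading off the last column: u = -4, v = 3, w = 2.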